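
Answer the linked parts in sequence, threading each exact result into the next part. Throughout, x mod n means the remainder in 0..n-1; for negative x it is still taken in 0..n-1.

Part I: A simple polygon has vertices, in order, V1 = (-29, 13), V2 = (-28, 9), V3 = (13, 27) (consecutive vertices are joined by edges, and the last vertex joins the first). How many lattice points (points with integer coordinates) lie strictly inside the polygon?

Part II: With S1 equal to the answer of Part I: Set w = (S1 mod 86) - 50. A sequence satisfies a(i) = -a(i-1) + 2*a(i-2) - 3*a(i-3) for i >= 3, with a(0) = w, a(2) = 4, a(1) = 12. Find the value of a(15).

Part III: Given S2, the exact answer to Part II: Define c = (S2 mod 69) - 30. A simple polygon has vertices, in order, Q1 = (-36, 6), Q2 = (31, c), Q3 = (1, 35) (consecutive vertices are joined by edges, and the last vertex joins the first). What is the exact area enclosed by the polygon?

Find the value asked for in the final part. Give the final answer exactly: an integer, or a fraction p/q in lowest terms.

Part I: cross terms: (-29*9 - -28*13)=103, (-28*27 - 13*9)=-873, (13*13 - -29*27)=952; twice the area = |182| = 182; area = 91; boundary points = 1 + 1 + 14 = 16; strictly interior points = area - boundary/2 + 1 = 84; answer 84
Part II: S1 = 84; w = 34; a(3) = -1*(4) + 2*(12) - 3*(34) = -82; iterating: a(3)=-82, a(4)=54, a(5)=-230, a(6)=584, a(7)=-1206, a(8)=3064, a(9)=-7228, a(10)=16974, a(11)=-40622, a(12)=96254, a(13)=-228420, a(14)=542794, a(15)=-1288396; answer -1288396
Part III: S2 = -1288396; c = 11; cross terms: (-36*11 - 31*6)=-582, (31*35 - 1*11)=1074, (1*6 - -36*35)=1266; twice the area = |1758| = 1758; area = 879; answer 879

879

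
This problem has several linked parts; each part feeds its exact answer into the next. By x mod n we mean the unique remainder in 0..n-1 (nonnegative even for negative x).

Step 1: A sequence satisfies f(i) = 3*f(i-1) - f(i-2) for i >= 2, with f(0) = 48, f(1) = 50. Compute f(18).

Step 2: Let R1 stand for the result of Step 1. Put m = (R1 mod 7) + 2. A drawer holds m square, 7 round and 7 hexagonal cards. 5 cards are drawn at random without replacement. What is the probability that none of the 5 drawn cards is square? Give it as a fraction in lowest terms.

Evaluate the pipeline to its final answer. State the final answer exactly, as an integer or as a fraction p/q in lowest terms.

Step 1: f(2) = 3*(50) - 1*(48) = 102; iterating: f(2)=102, f(3)=256, f(4)=666, f(5)=1742, f(6)=4560, f(7)=11938, f(8)=31254, f(9)=81824, f(10)=214218, f(11)=560830, f(12)=1468272, f(13)=3843986, f(14)=10063686, f(15)=26347072, f(16)=68977530, f(17)=180585518, f(18)=472779024; answer 472779024
Step 2: R1 = 472779024; m = 6; total draws C(20,5) = 15504; favorable C(14,5) = 2002; P = 1001/7752; answer 1001/7752

1001/7752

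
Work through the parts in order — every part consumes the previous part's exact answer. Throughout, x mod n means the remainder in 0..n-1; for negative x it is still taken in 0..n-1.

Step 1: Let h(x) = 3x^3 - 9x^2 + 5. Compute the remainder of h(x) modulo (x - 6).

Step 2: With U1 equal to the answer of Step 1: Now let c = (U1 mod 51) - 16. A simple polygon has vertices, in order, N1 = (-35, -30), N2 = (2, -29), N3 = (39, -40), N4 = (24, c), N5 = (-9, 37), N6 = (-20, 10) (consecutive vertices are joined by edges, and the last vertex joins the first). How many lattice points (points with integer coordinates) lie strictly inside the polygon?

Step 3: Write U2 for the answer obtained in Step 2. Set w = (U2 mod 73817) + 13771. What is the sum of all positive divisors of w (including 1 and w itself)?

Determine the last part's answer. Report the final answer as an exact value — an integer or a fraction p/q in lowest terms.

17472

Step 1: remainder = value at the root: 3*(6)^3 - 9*(6)^2 + 5 = (648) + (-324) + (5) = 329; answer 329
Step 2: U1 = 329; c = 7; cross terms: (-35*-29 - 2*-30)=1075, (2*-40 - 39*-29)=1051, (39*7 - 24*-40)=1233, (24*37 - -9*7)=951, (-9*10 - -20*37)=650, (-20*-30 - -35*10)=950; twice the area = |5910| = 5910; area = 2955; boundary points = 1 + 1 + 1 + 3 + 1 + 5 = 12; strictly interior points = area - boundary/2 + 1 = 2950; answer 2950
Step 3: U2 = 2950; w = 16721; 16721 = 23 * 727; sigma = (1 + 23) * (1 + 727) = 24 * 728 = 17472; answer 17472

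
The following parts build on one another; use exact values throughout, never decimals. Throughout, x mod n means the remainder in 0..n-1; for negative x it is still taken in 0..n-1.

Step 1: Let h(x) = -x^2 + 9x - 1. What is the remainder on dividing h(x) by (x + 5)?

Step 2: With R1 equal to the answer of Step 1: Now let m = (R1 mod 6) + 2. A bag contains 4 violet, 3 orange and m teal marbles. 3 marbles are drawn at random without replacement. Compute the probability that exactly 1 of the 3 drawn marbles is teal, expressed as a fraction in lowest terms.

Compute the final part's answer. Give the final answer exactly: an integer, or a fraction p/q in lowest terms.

Step 1: remainder = value at the root: -1*(-5)^2 + 9*(-5)^1 - 1 = (-25) + (-45) + (-1) = -71; answer -71
Step 2: R1 = -71; m = 3; total draws C(10,3) = 120; favorable C(3,1)*C(7,2) = 63; P = 21/40; answer 21/40

21/40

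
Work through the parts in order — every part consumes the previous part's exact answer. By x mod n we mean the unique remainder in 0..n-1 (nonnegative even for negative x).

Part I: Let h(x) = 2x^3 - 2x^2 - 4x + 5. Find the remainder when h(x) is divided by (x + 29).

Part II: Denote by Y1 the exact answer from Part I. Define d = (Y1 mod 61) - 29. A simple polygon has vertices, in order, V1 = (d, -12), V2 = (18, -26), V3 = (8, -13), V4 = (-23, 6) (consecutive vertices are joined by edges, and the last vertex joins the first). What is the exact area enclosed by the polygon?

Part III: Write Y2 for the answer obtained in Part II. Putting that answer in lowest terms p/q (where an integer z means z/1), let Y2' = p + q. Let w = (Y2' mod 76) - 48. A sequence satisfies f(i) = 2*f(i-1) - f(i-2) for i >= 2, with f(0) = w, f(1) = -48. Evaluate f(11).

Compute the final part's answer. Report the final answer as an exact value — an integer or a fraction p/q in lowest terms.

-638

Part I: remainder = value at the root: 2*(-29)^3 - 2*(-29)^2 - 4*(-29)^1 + 5 = (-48778) + (-1682) + (116) + (5) = -50339; answer -50339
Part II: Y1 = -50339; d = 18; cross terms: (18*-26 - 18*-12)=-252, (18*-13 - 8*-26)=-26, (8*6 - -23*-13)=-251, (-23*-12 - 18*6)=168; twice the area = |-361| = 361; area = 361/2; answer 361/2
Part III: Y2 = 361/2; threaded value p + q = 363; w = 11; f(2) = 2*(-48) - 1*(11) = -107; iterating: f(2)=-107, f(3)=-166, f(4)=-225, f(5)=-284, f(6)=-343, f(7)=-402, f(8)=-461, f(9)=-520, f(10)=-579, f(11)=-638; answer -638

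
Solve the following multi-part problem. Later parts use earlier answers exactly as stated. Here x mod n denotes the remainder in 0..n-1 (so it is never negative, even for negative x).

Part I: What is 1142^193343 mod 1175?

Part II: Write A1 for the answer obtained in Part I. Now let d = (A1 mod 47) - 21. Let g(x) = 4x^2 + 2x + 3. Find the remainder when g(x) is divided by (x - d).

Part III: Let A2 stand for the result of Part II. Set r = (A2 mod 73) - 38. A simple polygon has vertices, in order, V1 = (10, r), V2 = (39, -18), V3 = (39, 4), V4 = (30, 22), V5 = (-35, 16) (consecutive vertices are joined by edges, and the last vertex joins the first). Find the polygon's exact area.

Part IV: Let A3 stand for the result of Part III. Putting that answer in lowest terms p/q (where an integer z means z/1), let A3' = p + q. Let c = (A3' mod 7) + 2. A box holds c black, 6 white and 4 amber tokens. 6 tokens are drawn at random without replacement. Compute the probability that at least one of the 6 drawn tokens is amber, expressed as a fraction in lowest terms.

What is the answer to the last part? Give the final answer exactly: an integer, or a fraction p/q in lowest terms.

Part I: squarings mod 1175: 1142^1=1142, 1142^2=1089, 1142^4=346, 1142^8=1041, 1142^16=331, 1142^32=286, 1142^64=721, 1142^128=491, 1142^256=206, 1142^512=136, 1142^1024=871, 1142^2048=766, 1142^4096=431, 1142^8192=111, 1142^16384=571, 1142^32768=566, 1142^65536=756, 1142^131072=486; 1142^193343 = 1142^1 * 1142^2 * 1142^4 * 1142^8 * 1142^16 * 1142^32 * 1142^256 * 1142^512 * 1142^4096 * 1142^8192 * 1142^16384 * 1142^32768 * 1142^131072 = 238 (mod 1175); answer 238
Part II: A1 = 238; d = -18; remainder = value at the root: 4*(-18)^2 + 2*(-18)^1 + 3 = (1296) + (-36) + (3) = 1263; answer 1263
Part III: A2 = 1263; r = -16; cross terms: (10*-18 - 39*-16)=444, (39*4 - 39*-18)=858, (39*22 - 30*4)=738, (30*16 - -35*22)=1250, (-35*-16 - 10*16)=400; twice the area = |3690| = 3690; area = 1845; answer 1845
Part IV: A3 = 1845; threaded value p + q = 1846; c = 7; total draws C(17,6) = 12376; complement C(13,6) = 1716; favorable 12376 - 1716 = 10660; P = 205/238; answer 205/238

205/238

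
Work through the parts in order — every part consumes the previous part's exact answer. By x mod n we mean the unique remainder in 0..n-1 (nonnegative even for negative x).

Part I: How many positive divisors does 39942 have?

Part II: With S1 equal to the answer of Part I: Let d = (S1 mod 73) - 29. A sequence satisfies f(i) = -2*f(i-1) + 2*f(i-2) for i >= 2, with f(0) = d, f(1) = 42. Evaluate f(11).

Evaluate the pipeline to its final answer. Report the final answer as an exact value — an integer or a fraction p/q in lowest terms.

Part I: 39942 = 2 * 3^2 * 7 * 317; number of divisors = (1+1) * (2+1) * (1+1) * (1+1) = 24; answer 24
Part II: S1 = 24; d = -5; f(2) = -2*(42) + 2*(-5) = -94; iterating: f(2)=-94, f(3)=272, f(4)=-732, f(5)=2008, f(6)=-5480, f(7)=14976, f(8)=-40912, f(9)=111776, f(10)=-305376, f(11)=834304; answer 834304

834304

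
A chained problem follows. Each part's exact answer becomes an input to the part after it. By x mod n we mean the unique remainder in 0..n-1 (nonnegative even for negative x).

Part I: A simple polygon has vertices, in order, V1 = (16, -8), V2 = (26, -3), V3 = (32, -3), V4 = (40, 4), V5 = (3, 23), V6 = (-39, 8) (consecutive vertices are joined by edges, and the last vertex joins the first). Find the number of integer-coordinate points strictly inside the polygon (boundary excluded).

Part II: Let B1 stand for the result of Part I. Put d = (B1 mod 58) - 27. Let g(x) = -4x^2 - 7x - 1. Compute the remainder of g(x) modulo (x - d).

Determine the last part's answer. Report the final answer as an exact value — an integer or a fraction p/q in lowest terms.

Part I: cross terms: (16*-3 - 26*-8)=160, (26*-3 - 32*-3)=18, (32*4 - 40*-3)=248, (40*23 - 3*4)=908, (3*8 - -39*23)=921, (-39*-8 - 16*8)=184; twice the area = |2439| = 2439; area = 2439/2; boundary points = 5 + 6 + 1 + 1 + 3 + 1 = 17; strictly interior points = area - boundary/2 + 1 = 1212; answer 1212
Part II: B1 = 1212; d = 25; remainder = value at the root: -4*(25)^2 - 7*(25)^1 - 1 = (-2500) + (-175) + (-1) = -2676; answer -2676

-2676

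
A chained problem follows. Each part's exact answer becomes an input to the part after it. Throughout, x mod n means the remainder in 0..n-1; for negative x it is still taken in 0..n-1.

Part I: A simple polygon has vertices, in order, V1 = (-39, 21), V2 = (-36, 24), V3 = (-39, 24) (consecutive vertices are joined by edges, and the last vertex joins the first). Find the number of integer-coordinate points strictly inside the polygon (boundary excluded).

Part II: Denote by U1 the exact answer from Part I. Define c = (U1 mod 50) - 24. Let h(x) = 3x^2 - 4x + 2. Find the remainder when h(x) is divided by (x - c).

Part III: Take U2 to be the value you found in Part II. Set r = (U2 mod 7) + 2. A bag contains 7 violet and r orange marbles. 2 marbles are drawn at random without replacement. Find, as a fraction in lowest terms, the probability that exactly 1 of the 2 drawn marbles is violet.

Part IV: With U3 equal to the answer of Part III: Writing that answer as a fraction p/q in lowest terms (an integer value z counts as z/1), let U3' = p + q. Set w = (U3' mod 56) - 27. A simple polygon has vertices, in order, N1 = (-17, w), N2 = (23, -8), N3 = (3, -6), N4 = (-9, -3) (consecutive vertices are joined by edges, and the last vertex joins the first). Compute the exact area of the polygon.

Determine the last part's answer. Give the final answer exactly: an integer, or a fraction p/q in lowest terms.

Part I: cross terms: (-39*24 - -36*21)=-180, (-36*24 - -39*24)=72, (-39*21 - -39*24)=117; twice the area = |9| = 9; area = 9/2; boundary points = 3 + 3 + 3 = 9; strictly interior points = area - boundary/2 + 1 = 1; answer 1
Part II: U1 = 1; c = -23; remainder = value at the root: 3*(-23)^2 - 4*(-23)^1 + 2 = (1587) + (92) + (2) = 1681; answer 1681
Part III: U2 = 1681; r = 3; total draws C(10,2) = 45; favorable C(7,1)*C(3,1) = 21; P = 7/15; answer 7/15
Part IV: U3 = 7/15; threaded value p + q = 22; w = -5; cross terms: (-17*-8 - 23*-5)=251, (23*-6 - 3*-8)=-114, (3*-3 - -9*-6)=-63, (-9*-5 - -17*-3)=-6; twice the area = |68| = 68; area = 34; answer 34

34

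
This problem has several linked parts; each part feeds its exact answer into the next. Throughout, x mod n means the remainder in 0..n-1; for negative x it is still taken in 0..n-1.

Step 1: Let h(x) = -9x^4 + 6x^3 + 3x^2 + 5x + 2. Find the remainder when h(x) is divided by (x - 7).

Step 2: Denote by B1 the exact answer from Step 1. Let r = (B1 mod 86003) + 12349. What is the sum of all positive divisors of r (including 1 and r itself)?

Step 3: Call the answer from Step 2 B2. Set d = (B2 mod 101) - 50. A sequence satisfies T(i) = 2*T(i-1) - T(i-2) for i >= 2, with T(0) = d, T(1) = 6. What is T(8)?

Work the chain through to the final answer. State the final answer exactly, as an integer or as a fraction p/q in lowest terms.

Step 1: remainder = value at the root: -9*(7)^4 + 6*(7)^3 + 3*(7)^2 + 5*(7)^1 + 2 = (-21609) + (2058) + (147) + (35) + (2) = -19367; answer -19367
Step 2: B1 = -19367; r = 78985; 78985 = 5 * 15797; sigma = (1 + 5) * (1 + 15797) = 6 * 15798 = 94788; answer 94788
Step 3: B2 = 94788; d = 0; T(2) = 2*(6) - 1*(0) = 12; iterating: T(2)=12, T(3)=18, T(4)=24, T(5)=30, T(6)=36, T(7)=42, T(8)=48; answer 48

48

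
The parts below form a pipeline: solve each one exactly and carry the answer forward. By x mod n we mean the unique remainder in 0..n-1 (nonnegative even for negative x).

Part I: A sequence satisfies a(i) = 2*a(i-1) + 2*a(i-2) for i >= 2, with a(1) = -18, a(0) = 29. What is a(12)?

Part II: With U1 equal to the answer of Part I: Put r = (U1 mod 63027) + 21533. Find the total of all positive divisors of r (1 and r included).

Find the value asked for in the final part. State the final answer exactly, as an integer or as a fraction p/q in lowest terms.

77760

Part I: a(2) = 2*(-18) + 2*(29) = 22; iterating: a(2)=22, a(3)=8, a(4)=60, a(5)=136, a(6)=392, a(7)=1056, a(8)=2896, a(9)=7904, a(10)=21600, a(11)=59008, a(12)=161216; answer 161216
Part II: U1 = 161216; r = 56695; 56695 = 5 * 17 * 23 * 29; sigma = (1 + 5) * (1 + 17) * (1 + 23) * (1 + 29) = 6 * 18 * 24 * 30 = 77760; answer 77760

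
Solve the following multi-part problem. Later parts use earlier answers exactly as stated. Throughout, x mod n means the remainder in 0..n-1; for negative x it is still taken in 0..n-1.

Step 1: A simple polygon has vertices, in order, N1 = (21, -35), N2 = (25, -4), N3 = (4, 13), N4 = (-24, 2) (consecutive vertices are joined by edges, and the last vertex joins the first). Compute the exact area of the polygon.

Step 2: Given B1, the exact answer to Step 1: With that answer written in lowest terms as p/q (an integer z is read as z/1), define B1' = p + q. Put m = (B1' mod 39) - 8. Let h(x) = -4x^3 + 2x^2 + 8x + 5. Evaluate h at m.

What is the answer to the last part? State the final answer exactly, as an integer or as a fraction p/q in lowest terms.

Step 1: cross terms: (21*-4 - 25*-35)=791, (25*13 - 4*-4)=341, (4*2 - -24*13)=320, (-24*-35 - 21*2)=798; twice the area = |2250| = 2250; area = 1125; answer 1125
Step 2: B1 = 1125; threaded value p + q = 1126; m = 26; -4*(26)^3 + 2*(26)^2 + 8*(26)^1 + 5 = (-70304) + (1352) + (208) + (5) = -68739; answer -68739

-68739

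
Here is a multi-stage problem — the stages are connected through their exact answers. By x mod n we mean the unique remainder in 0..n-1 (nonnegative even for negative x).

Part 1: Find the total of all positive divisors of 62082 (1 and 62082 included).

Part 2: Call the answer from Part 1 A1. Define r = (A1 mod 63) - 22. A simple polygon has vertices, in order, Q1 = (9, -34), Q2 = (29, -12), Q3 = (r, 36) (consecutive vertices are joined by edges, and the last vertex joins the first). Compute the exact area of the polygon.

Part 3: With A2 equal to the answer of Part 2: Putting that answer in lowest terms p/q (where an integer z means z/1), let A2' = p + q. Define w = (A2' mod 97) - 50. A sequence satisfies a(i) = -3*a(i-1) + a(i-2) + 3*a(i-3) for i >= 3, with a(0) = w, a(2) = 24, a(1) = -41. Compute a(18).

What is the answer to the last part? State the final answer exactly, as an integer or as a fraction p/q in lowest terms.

Part 1: 62082 = 2 * 3^2 * 3449; sigma = (1 + 2) * (1 + 3 + 9) * (1 + 3449) = 3 * 13 * 3450 = 134550; answer 134550
Part 2: A1 = 134550; r = 23; cross terms: (9*-12 - 29*-34)=878, (29*36 - 23*-12)=1320, (23*-34 - 9*36)=-1106; twice the area = |1092| = 1092; area = 546; answer 546
Part 3: A2 = 546; threaded value p + q = 547; w = 12; a(3) = -3*(24) + 1*(-41) + 3*(12) = -77; iterating: a(3)=-77, a(4)=132, a(5)=-401, a(6)=1104, a(7)=-3317, a(8)=9852, a(9)=-29561, a(10)=88584, a(11)=-265757, a(12)=797172, a(13)=-2391521, a(14)=7174464, a(15)=-21523397, a(16)=64570092, a(17)=-193710281, a(18)=581130744; answer 581130744

581130744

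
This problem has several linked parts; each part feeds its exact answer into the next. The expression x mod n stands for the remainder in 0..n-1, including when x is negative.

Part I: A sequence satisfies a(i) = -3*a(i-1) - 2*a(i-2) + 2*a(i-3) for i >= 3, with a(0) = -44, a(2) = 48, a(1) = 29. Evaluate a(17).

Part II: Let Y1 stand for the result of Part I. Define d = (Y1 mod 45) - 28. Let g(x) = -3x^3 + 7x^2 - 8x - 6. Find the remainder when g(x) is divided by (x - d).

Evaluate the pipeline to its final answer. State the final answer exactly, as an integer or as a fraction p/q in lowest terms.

4922

Part I: a(3) = -3*(48) - 2*(29) + 2*(-44) = -290; iterating: a(3)=-290, a(4)=832, a(5)=-1820, a(6)=3216, a(7)=-4344, a(8)=2960, a(9)=6240, a(10)=-33328, a(11)=93424, a(12)=-201136, a(13)=349904, a(14)=-460592, a(15)=279696, a(16)=781904, a(17)=-3826288; answer -3826288
Part II: Y1 = -3826288; d = -11; remainder = value at the root: -3*(-11)^3 + 7*(-11)^2 - 8*(-11)^1 - 6 = (3993) + (847) + (88) + (-6) = 4922; answer 4922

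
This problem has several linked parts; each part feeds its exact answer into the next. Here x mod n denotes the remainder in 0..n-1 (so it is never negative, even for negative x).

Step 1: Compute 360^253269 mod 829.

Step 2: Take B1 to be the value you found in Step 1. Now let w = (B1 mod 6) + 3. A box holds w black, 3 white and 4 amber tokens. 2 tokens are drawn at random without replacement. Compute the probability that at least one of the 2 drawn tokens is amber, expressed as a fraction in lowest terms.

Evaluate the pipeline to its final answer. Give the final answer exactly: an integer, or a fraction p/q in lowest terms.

10/21

Step 1: squarings mod 829: 360^1=360, 360^2=276, 360^4=737, 360^8=174, 360^16=432, 360^32=99, 360^64=682, 360^128=55, 360^256=538, 360^512=123, 360^1024=207, 360^2048=570, 360^4096=761, 360^8192=479, 360^16384=637, 360^32768=388, 360^65536=495, 360^131072=470; 360^253269 = 360^1 * 360^4 * 360^16 * 360^64 * 360^256 * 360^1024 * 360^2048 * 360^4096 * 360^16384 * 360^32768 * 360^65536 * 360^131072 = 29 (mod 829); answer 29
Step 2: B1 = 29; w = 8; total draws C(15,2) = 105; complement C(11,2) = 55; favorable 105 - 55 = 50; P = 10/21; answer 10/21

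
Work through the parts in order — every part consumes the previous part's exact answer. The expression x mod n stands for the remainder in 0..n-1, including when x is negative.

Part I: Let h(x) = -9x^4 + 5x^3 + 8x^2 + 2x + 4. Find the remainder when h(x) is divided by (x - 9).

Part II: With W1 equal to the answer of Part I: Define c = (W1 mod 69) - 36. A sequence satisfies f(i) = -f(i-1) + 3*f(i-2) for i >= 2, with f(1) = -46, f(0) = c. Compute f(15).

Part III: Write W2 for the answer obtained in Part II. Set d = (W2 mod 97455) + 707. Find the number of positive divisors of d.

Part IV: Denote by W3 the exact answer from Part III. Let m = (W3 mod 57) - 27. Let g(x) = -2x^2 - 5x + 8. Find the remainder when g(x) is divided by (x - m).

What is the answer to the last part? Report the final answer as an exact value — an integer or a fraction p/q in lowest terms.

-1117

Part I: remainder = value at the root: -9*(9)^4 + 5*(9)^3 + 8*(9)^2 + 2*(9)^1 + 4 = (-59049) + (3645) + (648) + (18) + (4) = -54734; answer -54734
Part II: W1 = -54734; c = 16; f(2) = -1*(-46) + 3*(16) = 94; iterating: f(2)=94, f(3)=-232, f(4)=514, f(5)=-1210, f(6)=2752, f(7)=-6382, f(8)=14638, f(9)=-33784, f(10)=77698, f(11)=-179050, f(12)=412144, f(13)=-949294, f(14)=2185726, f(15)=-5033608; answer -5033608
Part III: W2 = -5033608; d = 34759; 34759 is prime, so its only divisors are 1 and 34759; count = 2; answer 2
Part IV: W3 = 2; m = -25; remainder = value at the root: -2*(-25)^2 - 5*(-25)^1 + 8 = (-1250) + (125) + (8) = -1117; answer -1117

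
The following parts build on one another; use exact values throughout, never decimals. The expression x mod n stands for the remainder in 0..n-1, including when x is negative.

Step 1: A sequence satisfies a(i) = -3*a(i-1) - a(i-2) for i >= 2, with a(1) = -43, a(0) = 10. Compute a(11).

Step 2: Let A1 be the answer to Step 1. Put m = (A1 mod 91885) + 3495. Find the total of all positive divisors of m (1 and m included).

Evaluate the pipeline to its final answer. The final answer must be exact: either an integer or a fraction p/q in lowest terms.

Step 1: a(2) = -3*(-43) - 1*(10) = 119; iterating: a(2)=119, a(3)=-314, a(4)=823, a(5)=-2155, a(6)=5642, a(7)=-14771, a(8)=38671, a(9)=-101242, a(10)=265055, a(11)=-693923; answer -693923
Step 2: A1 = -693923; m = 44652; 44652 = 2^2 * 3 * 61^2; sigma = (1 + 2 + 4) * (1 + 3) * (1 + 61 + 3721) = 7 * 4 * 3783 = 105924; answer 105924

105924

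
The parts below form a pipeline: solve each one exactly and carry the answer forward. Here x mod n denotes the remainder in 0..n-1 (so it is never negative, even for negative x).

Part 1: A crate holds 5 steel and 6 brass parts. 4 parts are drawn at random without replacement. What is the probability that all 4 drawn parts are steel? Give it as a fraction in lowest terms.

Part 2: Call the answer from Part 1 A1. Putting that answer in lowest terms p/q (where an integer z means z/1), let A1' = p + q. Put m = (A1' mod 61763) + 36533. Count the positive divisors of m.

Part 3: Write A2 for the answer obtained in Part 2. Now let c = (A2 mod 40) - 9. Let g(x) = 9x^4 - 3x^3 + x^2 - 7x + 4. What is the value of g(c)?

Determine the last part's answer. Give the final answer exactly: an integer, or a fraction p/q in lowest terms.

Part 1: total draws C(11,4) = 330; favorable C(5,4) = 5; P = 1/66; answer 1/66
Part 2: A1 = 1/66; threaded value p + q = 67; m = 36600; 36600 = 2^3 * 3 * 5^2 * 61; number of divisors = (3+1) * (1+1) * (2+1) * (1+1) = 48; answer 48
Part 3: A2 = 48; c = -1; 9*(-1)^4 - 3*(-1)^3 + 1*(-1)^2 - 7*(-1)^1 + 4 = (9) + (3) + (1) + (7) + (4) = 24; answer 24

24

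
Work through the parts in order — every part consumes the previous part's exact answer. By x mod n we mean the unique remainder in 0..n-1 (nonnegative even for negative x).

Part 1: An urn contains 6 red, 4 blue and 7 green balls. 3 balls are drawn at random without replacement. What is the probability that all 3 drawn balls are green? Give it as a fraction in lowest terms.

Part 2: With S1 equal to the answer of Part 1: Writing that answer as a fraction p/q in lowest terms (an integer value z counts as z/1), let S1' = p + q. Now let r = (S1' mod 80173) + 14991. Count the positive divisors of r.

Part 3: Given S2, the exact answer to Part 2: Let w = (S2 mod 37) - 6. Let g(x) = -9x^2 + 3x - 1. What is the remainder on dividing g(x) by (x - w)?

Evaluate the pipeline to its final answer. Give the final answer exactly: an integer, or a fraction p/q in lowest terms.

Part 1: total draws C(17,3) = 680; favorable C(7,3) = 35; P = 7/136; answer 7/136
Part 2: S1 = 7/136; threaded value p + q = 143; r = 15134; 15134 = 2 * 7 * 23 * 47; number of divisors = (1+1) * (1+1) * (1+1) * (1+1) = 16; answer 16
Part 3: S2 = 16; w = 10; remainder = value at the root: -9*(10)^2 + 3*(10)^1 - 1 = (-900) + (30) + (-1) = -871; answer -871

-871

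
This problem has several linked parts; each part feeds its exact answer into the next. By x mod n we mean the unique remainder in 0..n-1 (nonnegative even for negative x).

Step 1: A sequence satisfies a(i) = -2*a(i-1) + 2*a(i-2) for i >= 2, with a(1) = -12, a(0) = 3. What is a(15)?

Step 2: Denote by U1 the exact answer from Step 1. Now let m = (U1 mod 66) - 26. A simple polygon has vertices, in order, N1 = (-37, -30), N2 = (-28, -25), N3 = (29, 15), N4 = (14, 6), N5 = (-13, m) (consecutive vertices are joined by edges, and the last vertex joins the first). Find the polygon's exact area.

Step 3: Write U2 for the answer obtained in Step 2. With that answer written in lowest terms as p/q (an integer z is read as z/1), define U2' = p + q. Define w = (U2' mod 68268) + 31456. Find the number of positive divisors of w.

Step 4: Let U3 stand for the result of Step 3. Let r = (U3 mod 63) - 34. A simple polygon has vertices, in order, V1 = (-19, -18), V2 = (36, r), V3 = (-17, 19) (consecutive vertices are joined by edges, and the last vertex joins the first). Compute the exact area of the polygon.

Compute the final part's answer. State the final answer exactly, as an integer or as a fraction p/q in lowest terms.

Step 1: a(2) = -2*(-12) + 2*(3) = 30; iterating: a(2)=30, a(3)=-84, a(4)=228, a(5)=-624, a(6)=1704, a(7)=-4656, a(8)=12720, a(9)=-34752, a(10)=94944, a(11)=-259392, a(12)=708672, a(13)=-1936128, a(14)=5289600, a(15)=-14451456; answer -14451456
Step 2: U1 = -14451456; m = 10; cross terms: (-37*-25 - -28*-30)=85, (-28*15 - 29*-25)=305, (29*6 - 14*15)=-36, (14*10 - -13*6)=218, (-13*-30 - -37*10)=760; twice the area = |1332| = 1332; area = 666; answer 666
Step 3: U2 = 666; threaded value p + q = 667; w = 32123; 32123 = 7 * 13 * 353; number of divisors = (1+1) * (1+1) * (1+1) = 8; answer 8
Step 4: U3 = 8; r = -26; cross terms: (-19*-26 - 36*-18)=1142, (36*19 - -17*-26)=242, (-17*-18 - -19*19)=667; twice the area = |2051| = 2051; area = 2051/2; answer 2051/2

2051/2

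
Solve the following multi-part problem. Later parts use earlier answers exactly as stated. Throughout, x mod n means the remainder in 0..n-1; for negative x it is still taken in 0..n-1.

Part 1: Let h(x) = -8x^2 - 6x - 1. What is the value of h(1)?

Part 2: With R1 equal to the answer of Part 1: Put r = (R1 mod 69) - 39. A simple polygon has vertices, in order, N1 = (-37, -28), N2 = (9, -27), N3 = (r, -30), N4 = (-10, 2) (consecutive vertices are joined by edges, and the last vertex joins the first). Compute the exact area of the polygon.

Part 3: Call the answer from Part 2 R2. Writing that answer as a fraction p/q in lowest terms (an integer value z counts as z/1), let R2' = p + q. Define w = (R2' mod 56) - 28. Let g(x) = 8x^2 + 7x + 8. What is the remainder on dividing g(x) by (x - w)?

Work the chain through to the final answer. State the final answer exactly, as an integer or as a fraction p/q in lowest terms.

3068

Part 1: -8*(1)^2 - 6*(1)^1 - 1 = (-8) + (-6) + (-1) = -15; answer -15
Part 2: R1 = -15; r = 15; cross terms: (-37*-27 - 9*-28)=1251, (9*-30 - 15*-27)=135, (15*2 - -10*-30)=-270, (-10*-28 - -37*2)=354; twice the area = |1470| = 1470; area = 735; answer 735
Part 3: R2 = 735; threaded value p + q = 736; w = -20; remainder = value at the root: 8*(-20)^2 + 7*(-20)^1 + 8 = (3200) + (-140) + (8) = 3068; answer 3068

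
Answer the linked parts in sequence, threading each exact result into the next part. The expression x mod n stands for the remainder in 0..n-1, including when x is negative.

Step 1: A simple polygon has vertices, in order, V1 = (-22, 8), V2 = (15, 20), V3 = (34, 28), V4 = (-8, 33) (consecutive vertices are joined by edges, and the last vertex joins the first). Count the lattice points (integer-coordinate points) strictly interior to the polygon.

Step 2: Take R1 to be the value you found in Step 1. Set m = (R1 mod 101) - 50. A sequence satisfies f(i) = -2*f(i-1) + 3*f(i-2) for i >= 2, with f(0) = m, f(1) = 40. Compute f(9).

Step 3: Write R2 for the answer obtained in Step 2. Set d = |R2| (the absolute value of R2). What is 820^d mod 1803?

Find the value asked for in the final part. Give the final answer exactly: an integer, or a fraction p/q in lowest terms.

1033

Step 1: cross terms: (-22*20 - 15*8)=-560, (15*28 - 34*20)=-260, (34*33 - -8*28)=1346, (-8*8 - -22*33)=662; twice the area = |1188| = 1188; area = 594; boundary points = 1 + 1 + 1 + 1 = 4; strictly interior points = area - boundary/2 + 1 = 593; answer 593
Step 2: R1 = 593; m = 38; f(2) = -2*(40) + 3*(38) = 34; iterating: f(2)=34, f(3)=52, f(4)=-2, f(5)=160, f(6)=-326, f(7)=1132, f(8)=-3242, f(9)=9880; answer 9880
Step 3: R2 = 9880; d = 9880; squarings mod 1803: 820^1=820, 820^2=1684, 820^4=1540, 820^8=655, 820^16=1714, 820^32=709, 820^64=1447, 820^128=526, 820^256=817, 820^512=379, 820^1024=1204, 820^2048=4, 820^4096=16, 820^8192=256; 820^9880 = 820^8 * 820^16 * 820^128 * 820^512 * 820^1024 * 820^8192 = 1033 (mod 1803); answer 1033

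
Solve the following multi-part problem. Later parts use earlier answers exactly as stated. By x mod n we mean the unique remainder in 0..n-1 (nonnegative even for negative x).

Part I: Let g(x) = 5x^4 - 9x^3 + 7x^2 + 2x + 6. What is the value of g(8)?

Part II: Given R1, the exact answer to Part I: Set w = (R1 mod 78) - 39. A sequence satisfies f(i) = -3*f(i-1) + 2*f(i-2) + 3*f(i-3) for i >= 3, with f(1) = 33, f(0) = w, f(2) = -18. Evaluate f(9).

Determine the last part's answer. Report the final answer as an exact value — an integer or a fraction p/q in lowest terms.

132960

Part I: 5*(8)^4 - 9*(8)^3 + 7*(8)^2 + 2*(8)^1 + 6 = (20480) + (-4608) + (448) + (16) + (6) = 16342; answer 16342
Part II: R1 = 16342; w = 1; f(3) = -3*(-18) + 2*(33) + 3*(1) = 123; iterating: f(3)=123, f(4)=-306, f(5)=1110, f(6)=-3573, f(7)=12021, f(8)=-39879, f(9)=132960; answer 132960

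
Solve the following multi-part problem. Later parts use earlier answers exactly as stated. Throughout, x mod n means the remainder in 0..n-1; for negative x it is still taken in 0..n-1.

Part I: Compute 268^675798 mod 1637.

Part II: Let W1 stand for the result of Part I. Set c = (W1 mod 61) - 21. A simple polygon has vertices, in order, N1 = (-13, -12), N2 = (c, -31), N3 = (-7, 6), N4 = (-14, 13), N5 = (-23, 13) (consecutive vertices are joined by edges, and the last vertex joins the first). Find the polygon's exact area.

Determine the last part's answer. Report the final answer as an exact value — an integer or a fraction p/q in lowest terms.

Part I: squarings mod 1637: 268^1=268, 268^2=1433, 268^4=691, 268^8=1114, 268^16=150, 268^32=1219, 268^64=1202, 268^128=970, 268^256=1262, 268^512=1480, 268^1024=94, 268^2048=651, 268^4096=1455, 268^8192=384, 268^16384=126, 268^32768=1143, 268^65536=123, 268^131072=396, 268^262144=1301, 268^524288=1580; 268^675798 = 268^2 * 268^4 * 268^16 * 268^64 * 268^128 * 268^256 * 268^512 * 268^1024 * 268^2048 * 268^16384 * 268^131072 * 268^524288 = 197 (mod 1637); answer 197
Part II: W1 = 197; c = -7; cross terms: (-13*-31 - -7*-12)=319, (-7*6 - -7*-31)=-259, (-7*13 - -14*6)=-7, (-14*13 - -23*13)=117, (-23*-12 - -13*13)=445; twice the area = |615| = 615; area = 615/2; answer 615/2

615/2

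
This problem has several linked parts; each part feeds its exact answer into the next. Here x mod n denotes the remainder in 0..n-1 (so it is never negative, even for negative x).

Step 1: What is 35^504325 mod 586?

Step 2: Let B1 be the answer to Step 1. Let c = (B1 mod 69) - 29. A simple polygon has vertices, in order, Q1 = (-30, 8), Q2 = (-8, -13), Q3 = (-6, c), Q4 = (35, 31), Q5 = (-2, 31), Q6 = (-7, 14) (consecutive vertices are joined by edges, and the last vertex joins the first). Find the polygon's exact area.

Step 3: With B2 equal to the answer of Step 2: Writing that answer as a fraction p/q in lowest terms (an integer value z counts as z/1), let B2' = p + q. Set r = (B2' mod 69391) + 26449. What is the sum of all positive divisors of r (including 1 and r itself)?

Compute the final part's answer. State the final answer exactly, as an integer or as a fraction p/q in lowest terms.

60606

Step 1: squarings mod 586: 35^1=35, 35^2=53, 35^4=465, 35^8=577, 35^16=81, 35^32=115, 35^64=333, 35^128=135, 35^256=59, 35^512=551, 35^1024=53, 35^2048=465, 35^4096=577, 35^8192=81, 35^16384=115, 35^32768=333, 35^65536=135, 35^131072=59, 35^262144=551; 35^504325 = 35^1 * 35^4 * 35^512 * 35^4096 * 35^8192 * 35^32768 * 35^65536 * 35^131072 * 35^262144 = 107 (mod 586); answer 107
Step 2: B1 = 107; c = 9; cross terms: (-30*-13 - -8*8)=454, (-8*9 - -6*-13)=-150, (-6*31 - 35*9)=-501, (35*31 - -2*31)=1147, (-2*14 - -7*31)=189, (-7*8 - -30*14)=364; twice the area = |1503| = 1503; area = 1503/2; answer 1503/2
Step 3: B2 = 1503/2; threaded value p + q = 1505; r = 27954; 27954 = 2 * 3^2 * 1553; sigma = (1 + 2) * (1 + 3 + 9) * (1 + 1553) = 3 * 13 * 1554 = 60606; answer 60606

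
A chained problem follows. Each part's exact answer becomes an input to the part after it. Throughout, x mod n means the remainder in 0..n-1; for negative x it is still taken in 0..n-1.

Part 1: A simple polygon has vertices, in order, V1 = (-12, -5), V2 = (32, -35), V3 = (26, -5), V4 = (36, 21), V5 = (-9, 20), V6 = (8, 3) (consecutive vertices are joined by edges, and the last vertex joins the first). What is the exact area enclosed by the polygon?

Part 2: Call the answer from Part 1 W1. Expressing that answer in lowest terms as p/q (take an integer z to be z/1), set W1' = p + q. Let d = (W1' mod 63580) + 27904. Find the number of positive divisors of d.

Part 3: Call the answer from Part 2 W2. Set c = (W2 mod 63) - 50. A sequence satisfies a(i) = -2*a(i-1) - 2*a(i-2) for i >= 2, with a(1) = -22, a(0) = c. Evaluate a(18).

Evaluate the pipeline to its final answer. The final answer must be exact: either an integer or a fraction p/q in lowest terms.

Part 1: cross terms: (-12*-35 - 32*-5)=580, (32*-5 - 26*-35)=750, (26*21 - 36*-5)=726, (36*20 - -9*21)=909, (-9*3 - 8*20)=-187, (8*-5 - -12*3)=-4; twice the area = |2774| = 2774; area = 1387; answer 1387
Part 2: W1 = 1387; threaded value p + q = 1388; d = 29292; 29292 = 2^2 * 3 * 2441; number of divisors = (2+1) * (1+1) * (1+1) = 12; answer 12
Part 3: W2 = 12; c = -38; a(2) = -2*(-22) - 2*(-38) = 120; iterating: a(2)=120, a(3)=-196, a(4)=152, a(5)=88, a(6)=-480, a(7)=784, a(8)=-608, a(9)=-352, a(10)=1920, a(11)=-3136, a(12)=2432, a(13)=1408, a(14)=-7680, a(15)=12544, a(16)=-9728, a(17)=-5632, a(18)=30720; answer 30720

30720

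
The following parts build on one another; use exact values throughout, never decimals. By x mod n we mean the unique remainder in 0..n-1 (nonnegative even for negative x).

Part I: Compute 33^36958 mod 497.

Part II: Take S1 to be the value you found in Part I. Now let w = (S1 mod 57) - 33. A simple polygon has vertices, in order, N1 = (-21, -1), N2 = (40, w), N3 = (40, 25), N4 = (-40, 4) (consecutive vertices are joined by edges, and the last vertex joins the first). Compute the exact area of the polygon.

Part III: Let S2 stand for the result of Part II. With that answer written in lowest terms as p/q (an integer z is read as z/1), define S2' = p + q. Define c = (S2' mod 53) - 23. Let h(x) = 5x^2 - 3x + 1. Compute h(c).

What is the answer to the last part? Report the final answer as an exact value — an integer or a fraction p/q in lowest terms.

141

Part I: squarings mod 497: 33^1=33, 33^2=95, 33^4=79, 33^8=277, 33^16=191, 33^32=200, 33^64=240, 33^128=445, 33^256=219, 33^512=249, 33^1024=373, 33^2048=466, 33^4096=464, 33^8192=95, 33^16384=79, 33^32768=277; 33^36958 = 33^2 * 33^4 * 33^8 * 33^16 * 33^64 * 33^4096 * 33^32768 = 429 (mod 497); answer 429
Part II: S1 = 429; w = -3; cross terms: (-21*-3 - 40*-1)=103, (40*25 - 40*-3)=1120, (40*4 - -40*25)=1160, (-40*-1 - -21*4)=124; twice the area = |2507| = 2507; area = 2507/2; answer 2507/2
Part III: S2 = 2507/2; threaded value p + q = 2509; c = -5; 5*(-5)^2 - 3*(-5)^1 + 1 = (125) + (15) + (1) = 141; answer 141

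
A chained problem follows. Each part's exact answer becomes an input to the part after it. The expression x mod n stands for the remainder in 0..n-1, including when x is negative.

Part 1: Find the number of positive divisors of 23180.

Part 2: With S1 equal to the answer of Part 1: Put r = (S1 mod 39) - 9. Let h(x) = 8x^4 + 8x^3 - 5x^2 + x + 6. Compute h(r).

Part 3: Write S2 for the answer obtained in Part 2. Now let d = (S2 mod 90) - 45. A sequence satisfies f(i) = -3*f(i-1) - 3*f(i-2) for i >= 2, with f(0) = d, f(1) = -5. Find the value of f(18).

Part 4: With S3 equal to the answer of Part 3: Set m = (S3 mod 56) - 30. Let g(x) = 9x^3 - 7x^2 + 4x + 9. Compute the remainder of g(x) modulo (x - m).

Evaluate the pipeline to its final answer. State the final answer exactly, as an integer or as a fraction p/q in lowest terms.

59289

Part 1: 23180 = 2^2 * 5 * 19 * 61; number of divisors = (2+1) * (1+1) * (1+1) * (1+1) = 24; answer 24
Part 2: S1 = 24; r = 15; 8*(15)^4 + 8*(15)^3 - 5*(15)^2 + 1*(15)^1 + 6 = (405000) + (27000) + (-1125) + (15) + (6) = 430896; answer 430896
Part 3: S2 = 430896; d = 21; f(2) = -3*(-5) - 3*(21) = -48; iterating: f(2)=-48, f(3)=159, f(4)=-333, f(5)=522, f(6)=-567, f(7)=135, f(8)=1296, f(9)=-4293, f(10)=8991, f(11)=-14094, f(12)=15309, f(13)=-3645, f(14)=-34992, f(15)=115911, f(16)=-242757, f(17)=380538, f(18)=-413343; answer -413343
Part 4: S3 = -413343; m = 19; remainder = value at the root: 9*(19)^3 - 7*(19)^2 + 4*(19)^1 + 9 = (61731) + (-2527) + (76) + (9) = 59289; answer 59289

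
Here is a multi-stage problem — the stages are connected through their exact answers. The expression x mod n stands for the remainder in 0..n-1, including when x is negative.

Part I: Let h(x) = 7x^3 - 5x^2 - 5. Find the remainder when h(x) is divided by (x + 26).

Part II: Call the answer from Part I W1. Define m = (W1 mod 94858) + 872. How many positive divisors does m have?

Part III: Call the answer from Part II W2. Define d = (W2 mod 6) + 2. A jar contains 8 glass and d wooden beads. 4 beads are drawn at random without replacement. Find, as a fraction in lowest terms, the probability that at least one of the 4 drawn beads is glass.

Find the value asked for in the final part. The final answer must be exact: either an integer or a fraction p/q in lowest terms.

Part I: remainder = value at the root: 7*(-26)^3 - 5*(-26)^2 - 5 = (-123032) + (-3380) + (-5) = -126417; answer -126417
Part II: W1 = -126417; m = 64171; 64171 is prime, so its only divisors are 1 and 64171; count = 2; answer 2
Part III: W2 = 2; d = 4; total draws C(12,4) = 495; complement C(4,4) = 1; favorable 495 - 1 = 494; P = 494/495; answer 494/495

494/495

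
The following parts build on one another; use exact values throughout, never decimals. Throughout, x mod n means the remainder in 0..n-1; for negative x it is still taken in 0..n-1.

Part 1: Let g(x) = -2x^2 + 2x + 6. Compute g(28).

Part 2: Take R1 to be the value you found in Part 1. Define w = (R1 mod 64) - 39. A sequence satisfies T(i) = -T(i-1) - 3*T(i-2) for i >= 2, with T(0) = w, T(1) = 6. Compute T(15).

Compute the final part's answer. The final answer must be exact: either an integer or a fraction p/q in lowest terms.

33441

Part 1: -2*(28)^2 + 2*(28)^1 + 6 = (-1568) + (56) + (6) = -1506; answer -1506
Part 2: R1 = -1506; w = -9; T(2) = -1*(6) - 3*(-9) = 21; iterating: T(2)=21, T(3)=-39, T(4)=-24, T(5)=141, T(6)=-69, T(7)=-354, T(8)=561, T(9)=501, T(10)=-2184, T(11)=681, T(12)=5871, T(13)=-7914, T(14)=-9699, T(15)=33441; answer 33441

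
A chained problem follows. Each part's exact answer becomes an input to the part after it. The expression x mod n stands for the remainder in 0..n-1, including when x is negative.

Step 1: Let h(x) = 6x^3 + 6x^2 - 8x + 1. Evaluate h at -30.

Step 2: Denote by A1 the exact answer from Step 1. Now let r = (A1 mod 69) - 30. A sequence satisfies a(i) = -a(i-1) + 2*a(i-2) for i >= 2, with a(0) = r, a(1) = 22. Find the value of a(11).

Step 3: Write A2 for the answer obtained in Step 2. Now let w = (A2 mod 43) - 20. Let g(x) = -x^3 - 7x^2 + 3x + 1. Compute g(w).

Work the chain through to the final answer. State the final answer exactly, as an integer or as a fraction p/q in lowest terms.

685

Step 1: 6*(-30)^3 + 6*(-30)^2 - 8*(-30)^1 + 1 = (-162000) + (5400) + (240) + (1) = -156359; answer -156359
Step 2: A1 = -156359; r = 34; a(2) = -1*(22) + 2*(34) = 46; iterating: a(2)=46, a(3)=-2, a(4)=94, a(5)=-98, a(6)=286, a(7)=-482, a(8)=1054, a(9)=-2018, a(10)=4126, a(11)=-8162; answer -8162
Step 3: A2 = -8162; w = -12; -1*(-12)^3 - 7*(-12)^2 + 3*(-12)^1 + 1 = (1728) + (-1008) + (-36) + (1) = 685; answer 685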